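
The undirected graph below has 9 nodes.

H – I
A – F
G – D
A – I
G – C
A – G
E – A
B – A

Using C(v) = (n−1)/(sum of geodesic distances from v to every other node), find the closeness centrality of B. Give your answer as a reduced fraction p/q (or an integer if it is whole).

Distances from B: A:1, C:3, D:3, E:2, F:2, G:2, H:3, I:2. Sum = 18.
n = 9, so closeness = 8/18 = 4/9.

4/9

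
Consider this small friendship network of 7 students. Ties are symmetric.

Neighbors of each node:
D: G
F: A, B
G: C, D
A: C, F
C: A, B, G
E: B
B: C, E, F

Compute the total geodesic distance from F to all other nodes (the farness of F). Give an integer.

13

Distances from F: A:1, B:1, C:2, D:4, E:2, G:3.
Sum = 1 + 1 + 2 + 4 + 2 + 3 = 13.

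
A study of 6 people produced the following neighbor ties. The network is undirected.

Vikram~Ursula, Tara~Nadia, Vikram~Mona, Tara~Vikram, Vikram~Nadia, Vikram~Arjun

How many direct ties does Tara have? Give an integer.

Tara is directly tied to Nadia and Vikram. That is 2 neighbors, so the degree of Tara is 2.

2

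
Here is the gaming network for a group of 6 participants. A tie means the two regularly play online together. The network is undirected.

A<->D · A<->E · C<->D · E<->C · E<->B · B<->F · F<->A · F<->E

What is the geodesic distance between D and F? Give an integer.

One shortest route is D – A – F, which uses 2 edges, and D and F are not directly tied, so nothing shorter exists. So d(D,F) = 2.

2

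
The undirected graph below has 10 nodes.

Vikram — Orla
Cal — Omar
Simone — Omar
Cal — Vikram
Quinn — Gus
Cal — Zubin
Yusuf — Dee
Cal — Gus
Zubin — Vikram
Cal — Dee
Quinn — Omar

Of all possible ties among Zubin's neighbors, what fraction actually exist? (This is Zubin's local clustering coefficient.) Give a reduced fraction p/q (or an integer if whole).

1

Zubin's neighbors: Cal and Vikram (k = 2).
Possible neighbor pairs: C(2,2) = 1. Edges among them: Cal–Vikram → e = 1.
Clustering(Zubin) = 1/1.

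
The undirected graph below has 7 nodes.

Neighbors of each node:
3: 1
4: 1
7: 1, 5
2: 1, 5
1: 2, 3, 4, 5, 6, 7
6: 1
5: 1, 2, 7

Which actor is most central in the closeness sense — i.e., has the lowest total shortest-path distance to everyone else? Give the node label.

1

Farness (sum of distances to all others) for each node — 1:6, 2:10, 3:11, 4:11, 5:9, 6:11, 7:10.
The smallest farness is 6, for 1, so 1 has the highest closeness.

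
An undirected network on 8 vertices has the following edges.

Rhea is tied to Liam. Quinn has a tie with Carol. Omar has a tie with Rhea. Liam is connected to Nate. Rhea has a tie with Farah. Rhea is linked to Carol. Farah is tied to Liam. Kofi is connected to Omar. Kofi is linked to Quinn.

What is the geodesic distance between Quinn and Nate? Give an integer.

4

One shortest route is Quinn – Carol – Rhea – Liam – Nate, which uses 4 edges, and at distance 3 from Quinn we only reach {Farah, Liam}, which does not include Nate. So d(Quinn,Nate) = 4.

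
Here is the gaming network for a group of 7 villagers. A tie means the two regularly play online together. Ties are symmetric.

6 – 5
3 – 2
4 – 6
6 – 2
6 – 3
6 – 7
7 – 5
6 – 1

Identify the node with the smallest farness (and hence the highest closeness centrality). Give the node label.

Farness (sum of distances to all others) for each node — 1:11, 2:10, 3:10, 4:11, 5:10, 6:6, 7:10.
The smallest farness is 6, for 6, so 6 has the highest closeness.

6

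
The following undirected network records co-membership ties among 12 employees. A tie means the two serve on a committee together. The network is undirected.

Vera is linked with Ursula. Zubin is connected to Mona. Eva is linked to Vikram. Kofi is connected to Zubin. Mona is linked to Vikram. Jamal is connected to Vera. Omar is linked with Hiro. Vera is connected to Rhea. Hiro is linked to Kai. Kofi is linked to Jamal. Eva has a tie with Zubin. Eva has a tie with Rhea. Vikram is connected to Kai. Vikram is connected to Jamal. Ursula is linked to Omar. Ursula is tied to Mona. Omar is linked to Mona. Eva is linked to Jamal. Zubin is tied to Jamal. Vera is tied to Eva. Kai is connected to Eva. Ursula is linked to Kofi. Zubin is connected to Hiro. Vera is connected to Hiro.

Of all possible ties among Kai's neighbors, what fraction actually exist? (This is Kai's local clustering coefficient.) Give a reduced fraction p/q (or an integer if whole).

1/3

Kai's neighbors: Eva, Hiro, and Vikram (k = 3).
Possible neighbor pairs: C(3,2) = 3. Edges among them: Eva–Vikram → e = 1.
Clustering(Kai) = 1/3.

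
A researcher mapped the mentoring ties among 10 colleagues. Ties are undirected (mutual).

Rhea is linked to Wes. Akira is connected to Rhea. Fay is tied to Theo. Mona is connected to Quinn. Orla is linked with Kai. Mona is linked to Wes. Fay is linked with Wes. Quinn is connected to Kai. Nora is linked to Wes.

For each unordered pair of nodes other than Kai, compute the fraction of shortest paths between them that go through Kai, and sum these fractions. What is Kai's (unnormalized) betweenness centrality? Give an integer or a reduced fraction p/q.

Pairs whose geodesics pass through Kai — Fay–Orla: 1; Wes–Orla: 1; Orla–Nora: 1; Orla–Mona: 1; Orla–Theo: 1; Orla–Akira: 1; Orla–Quinn: 1; Orla–Rhea: 1.
All other pairs contribute 0.
Summing the contributions gives betweenness(Kai) = 8.

8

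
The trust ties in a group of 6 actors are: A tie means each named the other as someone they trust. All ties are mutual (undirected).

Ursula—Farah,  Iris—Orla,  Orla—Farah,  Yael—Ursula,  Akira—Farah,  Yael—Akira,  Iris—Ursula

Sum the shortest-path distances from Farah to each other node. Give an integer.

Distances from Farah: Akira:1, Iris:2, Orla:1, Ursula:1, Yael:2.
Sum = 1 + 2 + 1 + 1 + 2 = 7.

7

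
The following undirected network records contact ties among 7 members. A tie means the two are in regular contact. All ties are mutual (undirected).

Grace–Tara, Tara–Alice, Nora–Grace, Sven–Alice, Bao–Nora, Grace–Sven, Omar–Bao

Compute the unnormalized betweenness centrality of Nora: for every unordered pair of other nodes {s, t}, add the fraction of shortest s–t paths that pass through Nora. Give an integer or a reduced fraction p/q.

Pairs whose geodesics pass through Nora — Omar–Alice: 2/2; Omar–Sven: 1; Omar–Tara: 1; Omar–Grace: 1; Bao–Alice: 2/2; Bao–Sven: 1; Bao–Tara: 1; Bao–Grace: 1.
All other pairs contribute 0.
Summing the contributions gives betweenness(Nora) = 8.

8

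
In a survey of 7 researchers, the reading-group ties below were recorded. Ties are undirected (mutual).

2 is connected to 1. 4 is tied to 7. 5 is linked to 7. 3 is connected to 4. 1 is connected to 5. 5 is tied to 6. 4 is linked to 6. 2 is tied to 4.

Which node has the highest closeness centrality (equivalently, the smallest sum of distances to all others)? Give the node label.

4

Farness (sum of distances to all others) for each node — 1:11, 2:10, 3:13, 4:8, 5:10, 6:10, 7:10.
The smallest farness is 8, for 4, so 4 has the highest closeness.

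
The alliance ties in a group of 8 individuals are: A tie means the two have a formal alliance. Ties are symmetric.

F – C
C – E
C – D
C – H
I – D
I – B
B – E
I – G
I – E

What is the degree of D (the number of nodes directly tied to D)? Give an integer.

D is directly tied to C and I. That is 2 neighbors, so the degree of D is 2.

2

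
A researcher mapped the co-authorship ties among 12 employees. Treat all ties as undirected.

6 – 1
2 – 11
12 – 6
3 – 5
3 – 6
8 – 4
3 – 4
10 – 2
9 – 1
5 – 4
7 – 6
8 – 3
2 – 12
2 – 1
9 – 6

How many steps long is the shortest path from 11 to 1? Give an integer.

2

One shortest route is 11 – 2 – 1, which uses 2 edges, and 11 and 1 are not directly tied, so nothing shorter exists. So d(11,1) = 2.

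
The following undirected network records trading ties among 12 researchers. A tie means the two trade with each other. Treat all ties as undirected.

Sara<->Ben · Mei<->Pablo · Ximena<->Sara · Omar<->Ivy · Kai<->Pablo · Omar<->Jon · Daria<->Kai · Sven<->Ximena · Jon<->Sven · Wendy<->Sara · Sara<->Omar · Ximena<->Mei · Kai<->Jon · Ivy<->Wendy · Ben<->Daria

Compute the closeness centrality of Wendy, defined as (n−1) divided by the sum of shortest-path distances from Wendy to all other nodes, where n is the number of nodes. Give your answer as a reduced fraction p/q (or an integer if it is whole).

11/28

Distances from Wendy: Ben:2, Daria:3, Ivy:1, Jon:3, Kai:4, Mei:3, Omar:2, Pablo:4, Sara:1, Sven:3, Ximena:2. Sum = 28.
n = 12, so closeness = 11/28.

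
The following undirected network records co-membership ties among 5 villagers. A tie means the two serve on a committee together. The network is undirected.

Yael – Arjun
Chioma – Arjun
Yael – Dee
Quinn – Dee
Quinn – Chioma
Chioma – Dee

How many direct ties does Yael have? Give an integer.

2

Yael is directly tied to Arjun and Dee. That is 2 neighbors, so the degree of Yael is 2.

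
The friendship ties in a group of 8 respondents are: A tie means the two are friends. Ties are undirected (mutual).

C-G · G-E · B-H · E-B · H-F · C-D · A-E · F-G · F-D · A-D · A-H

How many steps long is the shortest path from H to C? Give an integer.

3

One shortest route is H – F – G – C, which uses 3 edges, and at distance 2 from H we only reach {D, E, G}, which does not include C. So d(H,C) = 3.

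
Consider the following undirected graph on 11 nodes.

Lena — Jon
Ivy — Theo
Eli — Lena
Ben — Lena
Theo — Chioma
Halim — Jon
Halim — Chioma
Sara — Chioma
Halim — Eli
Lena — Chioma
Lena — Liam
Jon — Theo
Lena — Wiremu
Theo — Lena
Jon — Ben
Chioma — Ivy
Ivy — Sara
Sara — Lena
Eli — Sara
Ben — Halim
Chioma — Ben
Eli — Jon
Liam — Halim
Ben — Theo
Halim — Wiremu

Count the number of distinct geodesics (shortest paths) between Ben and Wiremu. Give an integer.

The shortest distance is 2. The length-2 paths are: Ben–Lena–Wiremu; Ben–Halim–Wiremu.
That gives 2 distinct shortest paths.

2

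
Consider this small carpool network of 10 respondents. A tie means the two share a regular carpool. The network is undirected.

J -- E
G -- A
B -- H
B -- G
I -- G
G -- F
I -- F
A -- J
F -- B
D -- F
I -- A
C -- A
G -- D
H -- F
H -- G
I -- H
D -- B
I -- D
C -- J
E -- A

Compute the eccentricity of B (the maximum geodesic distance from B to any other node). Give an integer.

Distances from B: A:2, C:3, D:1, E:3, F:1, G:1, H:1, I:2, J:3.
The largest is 3 (to C, J, and E), so the eccentricity of B is 3.

3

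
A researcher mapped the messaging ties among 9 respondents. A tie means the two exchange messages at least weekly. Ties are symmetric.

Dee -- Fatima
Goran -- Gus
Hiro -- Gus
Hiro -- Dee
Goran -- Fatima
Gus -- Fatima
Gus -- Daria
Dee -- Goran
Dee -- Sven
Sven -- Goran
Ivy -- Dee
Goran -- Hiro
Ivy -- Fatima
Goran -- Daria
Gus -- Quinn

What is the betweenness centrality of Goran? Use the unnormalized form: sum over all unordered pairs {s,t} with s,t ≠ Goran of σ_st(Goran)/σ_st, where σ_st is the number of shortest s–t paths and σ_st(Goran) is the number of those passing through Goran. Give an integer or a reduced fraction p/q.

23/3

Pairs whose geodesics pass through Goran — Dee–Gus: 1/3; Dee–Quinn: 1/3; Dee–Daria: 1; Fatima–Sven: 1/2; Fatima–Hiro: 1/3; Fatima–Daria: 1/2; Sven–Hiro: 1/2; Sven–Gus: 1; Sven–Quinn: 1; Sven–Daria: 1; Hiro–Daria: 1/2; Daria–Ivy: 2/3.
All other pairs contribute 0.
Summing the contributions gives betweenness(Goran) = 23/3.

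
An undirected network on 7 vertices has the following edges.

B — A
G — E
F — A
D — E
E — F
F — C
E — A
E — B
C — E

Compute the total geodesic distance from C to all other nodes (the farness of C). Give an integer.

Distances from C: A:2, B:2, D:2, E:1, F:1, G:2.
Sum = 2 + 2 + 2 + 1 + 1 + 2 = 10.

10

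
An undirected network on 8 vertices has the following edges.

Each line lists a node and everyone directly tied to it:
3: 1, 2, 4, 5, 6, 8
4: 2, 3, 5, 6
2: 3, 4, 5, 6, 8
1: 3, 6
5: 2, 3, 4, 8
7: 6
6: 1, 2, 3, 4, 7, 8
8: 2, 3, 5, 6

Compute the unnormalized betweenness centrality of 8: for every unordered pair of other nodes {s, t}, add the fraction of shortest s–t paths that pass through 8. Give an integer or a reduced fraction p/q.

1/2

Pairs whose geodesics pass through 8 — 7–5: 1/4; 6–5: 1/4.
All other pairs contribute 0.
Summing the contributions gives betweenness(8) = 1/2.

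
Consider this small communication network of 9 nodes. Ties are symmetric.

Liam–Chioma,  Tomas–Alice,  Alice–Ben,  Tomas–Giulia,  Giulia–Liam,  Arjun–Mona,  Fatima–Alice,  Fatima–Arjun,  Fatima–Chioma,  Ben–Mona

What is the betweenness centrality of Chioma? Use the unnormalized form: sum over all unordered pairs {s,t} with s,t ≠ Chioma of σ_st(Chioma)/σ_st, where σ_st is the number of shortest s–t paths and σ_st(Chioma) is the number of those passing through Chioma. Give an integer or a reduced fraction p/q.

5

Pairs whose geodesics pass through Chioma — Ben–Liam: 1/2; Mona–Liam: 1; Arjun–Liam: 1; Arjun–Giulia: 1/2; Fatima–Liam: 1; Fatima–Giulia: 1/2; Liam–Alice: 1/2.
All other pairs contribute 0.
Summing the contributions gives betweenness(Chioma) = 5.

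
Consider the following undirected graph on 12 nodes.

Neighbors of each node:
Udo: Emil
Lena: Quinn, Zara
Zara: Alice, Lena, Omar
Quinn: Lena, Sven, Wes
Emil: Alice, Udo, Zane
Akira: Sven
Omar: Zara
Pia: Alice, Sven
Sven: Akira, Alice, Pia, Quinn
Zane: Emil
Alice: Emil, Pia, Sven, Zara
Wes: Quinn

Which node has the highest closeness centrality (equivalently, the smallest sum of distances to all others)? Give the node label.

Farness (sum of distances to all others) for each node — Akira:31, Alice:19, Emil:25, Lena:27, Omar:33, Pia:25, Quinn:25, Sven:21, Udo:35, Wes:35, Zane:35, Zara:23.
The smallest farness is 19, for Alice, so Alice has the highest closeness.

Alice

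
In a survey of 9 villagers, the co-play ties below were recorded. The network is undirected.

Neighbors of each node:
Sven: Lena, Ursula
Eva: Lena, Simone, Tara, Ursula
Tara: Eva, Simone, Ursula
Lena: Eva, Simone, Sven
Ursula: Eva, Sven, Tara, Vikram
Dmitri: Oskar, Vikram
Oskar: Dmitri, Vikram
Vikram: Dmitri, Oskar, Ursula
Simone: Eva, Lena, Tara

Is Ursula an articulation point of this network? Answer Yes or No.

Yes

Removing Ursula leaves {Dmitri, Oskar, and Vikram} with no path to {Eva, Lena, Simone, Sven, and Tara}, so the network splits into 2 components. Ursula is a cut vertex.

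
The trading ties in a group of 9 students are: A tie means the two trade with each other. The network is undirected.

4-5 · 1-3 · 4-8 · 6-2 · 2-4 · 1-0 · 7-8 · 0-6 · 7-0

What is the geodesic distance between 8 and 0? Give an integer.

2

One shortest route is 8 – 7 – 0, which uses 2 edges, and 8 and 0 are not directly tied, so nothing shorter exists. So d(8,0) = 2.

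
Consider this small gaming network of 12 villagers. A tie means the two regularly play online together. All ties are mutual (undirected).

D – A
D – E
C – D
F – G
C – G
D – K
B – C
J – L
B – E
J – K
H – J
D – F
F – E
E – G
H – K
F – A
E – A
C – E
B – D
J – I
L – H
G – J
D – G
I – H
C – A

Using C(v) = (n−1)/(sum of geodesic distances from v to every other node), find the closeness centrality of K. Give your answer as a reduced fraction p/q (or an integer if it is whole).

11/19

Distances from K: A:2, B:2, C:2, D:1, E:2, F:2, G:2, H:1, I:2, J:1, L:2. Sum = 19.
n = 12, so closeness = 11/19.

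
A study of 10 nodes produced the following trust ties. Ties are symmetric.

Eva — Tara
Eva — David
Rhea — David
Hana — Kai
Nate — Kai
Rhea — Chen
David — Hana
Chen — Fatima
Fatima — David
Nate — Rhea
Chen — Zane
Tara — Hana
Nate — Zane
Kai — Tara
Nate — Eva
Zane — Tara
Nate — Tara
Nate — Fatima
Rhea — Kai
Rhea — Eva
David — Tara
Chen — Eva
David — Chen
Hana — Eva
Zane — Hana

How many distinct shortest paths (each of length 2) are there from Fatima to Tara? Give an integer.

The shortest distance is 2. The length-2 paths are: Fatima–Nate–Tara; Fatima–David–Tara.
That gives 2 distinct shortest paths.

2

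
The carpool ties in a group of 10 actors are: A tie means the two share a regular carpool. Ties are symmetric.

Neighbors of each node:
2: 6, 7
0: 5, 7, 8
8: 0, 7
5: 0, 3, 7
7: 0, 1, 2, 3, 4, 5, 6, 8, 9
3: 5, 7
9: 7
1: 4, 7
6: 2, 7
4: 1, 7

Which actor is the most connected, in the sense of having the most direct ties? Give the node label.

Degrees — 0:3, 1:2, 2:2, 3:2, 4:2, 5:3, 6:2, 7:9, 8:2, 9:1.
The maximum is 9, attained only by 7.

7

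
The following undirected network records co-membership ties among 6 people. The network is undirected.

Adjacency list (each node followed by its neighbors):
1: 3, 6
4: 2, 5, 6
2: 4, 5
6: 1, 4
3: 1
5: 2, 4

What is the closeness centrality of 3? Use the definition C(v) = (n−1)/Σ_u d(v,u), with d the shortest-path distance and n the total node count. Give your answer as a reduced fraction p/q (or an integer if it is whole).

Distances from 3: 1:1, 2:4, 4:3, 5:4, 6:2. Sum = 14.
n = 6, so closeness = 5/14.

5/14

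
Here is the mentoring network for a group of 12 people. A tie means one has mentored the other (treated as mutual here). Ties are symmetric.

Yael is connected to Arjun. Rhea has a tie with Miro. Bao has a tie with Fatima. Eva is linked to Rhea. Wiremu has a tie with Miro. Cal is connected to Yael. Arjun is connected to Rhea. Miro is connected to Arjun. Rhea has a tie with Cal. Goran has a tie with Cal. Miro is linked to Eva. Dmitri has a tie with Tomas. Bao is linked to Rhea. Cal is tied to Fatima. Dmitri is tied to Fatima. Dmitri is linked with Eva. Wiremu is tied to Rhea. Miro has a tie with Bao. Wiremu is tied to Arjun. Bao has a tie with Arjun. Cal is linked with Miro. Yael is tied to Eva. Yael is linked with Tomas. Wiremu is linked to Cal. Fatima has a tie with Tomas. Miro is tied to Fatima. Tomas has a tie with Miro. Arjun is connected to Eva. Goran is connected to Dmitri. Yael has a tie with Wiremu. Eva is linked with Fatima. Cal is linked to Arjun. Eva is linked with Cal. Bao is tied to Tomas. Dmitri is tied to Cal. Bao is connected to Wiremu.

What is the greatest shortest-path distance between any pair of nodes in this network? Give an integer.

3

Eccentricity of each node (its greatest distance to any other): Arjun:2, Bao:3, Cal:2, Dmitri:2, Eva:2, Fatima:2, Goran:3, Miro:2, Rhea:2, Tomas:2, Wiremu:2, Yael:2.
The maximum eccentricity is 3, realized for instance by the pair Goran–Bao via Goran – Dmitri – Tomas – Bao. So the diameter is 3.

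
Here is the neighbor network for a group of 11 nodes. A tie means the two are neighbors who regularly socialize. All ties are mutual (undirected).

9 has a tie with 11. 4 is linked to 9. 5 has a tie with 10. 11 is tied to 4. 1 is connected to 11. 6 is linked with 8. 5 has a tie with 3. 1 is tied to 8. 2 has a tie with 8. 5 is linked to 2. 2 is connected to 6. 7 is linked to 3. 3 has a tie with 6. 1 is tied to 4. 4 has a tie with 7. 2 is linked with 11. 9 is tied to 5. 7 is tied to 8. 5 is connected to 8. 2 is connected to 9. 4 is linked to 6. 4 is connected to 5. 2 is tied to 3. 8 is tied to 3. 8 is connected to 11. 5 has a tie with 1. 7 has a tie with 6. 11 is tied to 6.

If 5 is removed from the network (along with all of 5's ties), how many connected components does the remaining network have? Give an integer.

Without 5, the remaining ties split the others into: {1, 2, 3, 4, 6, 7, 8, 9, 11}; {10}.
That's 2 separate components.

2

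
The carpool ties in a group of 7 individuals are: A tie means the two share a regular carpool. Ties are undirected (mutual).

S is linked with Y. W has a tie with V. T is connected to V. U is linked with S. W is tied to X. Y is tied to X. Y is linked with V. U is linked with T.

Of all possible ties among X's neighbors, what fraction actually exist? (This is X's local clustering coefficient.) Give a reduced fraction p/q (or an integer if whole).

X's neighbors: W and Y (k = 2).
Possible neighbor pairs: C(2,2) = 1. Edges among them: none → e = 0.
Clustering(X) = 0/1.

0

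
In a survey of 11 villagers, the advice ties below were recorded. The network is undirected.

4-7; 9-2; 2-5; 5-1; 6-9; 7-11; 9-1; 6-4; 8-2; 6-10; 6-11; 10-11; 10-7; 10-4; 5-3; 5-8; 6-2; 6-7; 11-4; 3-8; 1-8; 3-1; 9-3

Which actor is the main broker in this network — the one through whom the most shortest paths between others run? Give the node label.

Unnormalized betweenness of each node: 1:2/3, 2:32/3, 3:2/3, 4:0, 5:2/3, 6:24, 7:0, 8:2/3, 9:32/3, 10:0, 11:0.
6 has the largest value, 24, making it the main broker — the node through which the most shortest paths run.

6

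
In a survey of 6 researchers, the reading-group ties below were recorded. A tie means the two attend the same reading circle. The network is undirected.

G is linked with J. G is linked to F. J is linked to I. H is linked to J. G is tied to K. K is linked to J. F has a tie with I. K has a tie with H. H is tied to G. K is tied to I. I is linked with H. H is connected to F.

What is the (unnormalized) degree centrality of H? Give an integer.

H is directly tied to F, G, I, J, and K. That is 5 neighbors, so the degree of H is 5.

5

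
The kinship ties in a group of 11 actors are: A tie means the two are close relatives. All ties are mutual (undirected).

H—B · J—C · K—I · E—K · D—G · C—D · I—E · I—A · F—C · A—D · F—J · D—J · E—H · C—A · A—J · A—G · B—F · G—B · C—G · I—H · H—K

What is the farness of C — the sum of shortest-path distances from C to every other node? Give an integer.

18

Distances from C: A:1, B:2, D:1, E:3, F:1, G:1, H:3, I:2, J:1, K:3.
Sum = 1 + 2 + 1 + 3 + 1 + 1 + 3 + 2 + 1 + 3 = 18.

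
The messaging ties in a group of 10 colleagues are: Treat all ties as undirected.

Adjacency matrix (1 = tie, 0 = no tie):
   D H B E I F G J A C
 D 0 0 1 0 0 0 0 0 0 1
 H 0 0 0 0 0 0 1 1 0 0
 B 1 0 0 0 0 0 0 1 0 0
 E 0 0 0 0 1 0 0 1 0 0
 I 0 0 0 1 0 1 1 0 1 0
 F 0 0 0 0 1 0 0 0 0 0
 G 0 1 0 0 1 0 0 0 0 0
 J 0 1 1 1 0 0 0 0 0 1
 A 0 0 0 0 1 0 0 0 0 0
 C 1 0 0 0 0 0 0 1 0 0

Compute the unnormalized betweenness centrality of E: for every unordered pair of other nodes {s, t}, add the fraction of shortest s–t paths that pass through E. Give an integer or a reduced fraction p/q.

Pairs whose geodesics pass through E — D–I: 2/2; D–F: 2/2; D–A: 2/2; B–I: 1; B–F: 1; B–A: 1; I–J: 1; I–C: 1; F–J: 1; F–C: 1; J–A: 1; A–C: 1.
All other pairs contribute 0.
Summing the contributions gives betweenness(E) = 12.

12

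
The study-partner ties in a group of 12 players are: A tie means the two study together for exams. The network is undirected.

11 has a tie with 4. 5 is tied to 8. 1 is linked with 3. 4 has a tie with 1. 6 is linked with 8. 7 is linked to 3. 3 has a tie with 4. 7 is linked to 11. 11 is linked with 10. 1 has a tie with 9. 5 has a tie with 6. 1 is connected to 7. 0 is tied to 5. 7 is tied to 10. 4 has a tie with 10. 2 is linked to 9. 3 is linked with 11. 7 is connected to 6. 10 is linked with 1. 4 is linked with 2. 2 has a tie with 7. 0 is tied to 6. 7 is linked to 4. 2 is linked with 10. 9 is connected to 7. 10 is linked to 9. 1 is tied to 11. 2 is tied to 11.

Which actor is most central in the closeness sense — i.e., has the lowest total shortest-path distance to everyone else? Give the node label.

7

Farness (sum of distances to all others) for each node — 0:27, 1:19, 2:20, 3:21, 4:19, 5:26, 6:18, 7:14, 8:27, 9:21, 10:19, 11:19.
The smallest farness is 14, for 7, so 7 has the highest closeness.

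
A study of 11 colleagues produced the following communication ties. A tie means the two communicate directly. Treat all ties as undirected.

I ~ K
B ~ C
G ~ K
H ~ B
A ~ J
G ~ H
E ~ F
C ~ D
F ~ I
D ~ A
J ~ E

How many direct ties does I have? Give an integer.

I is directly tied to F and K. That is 2 neighbors, so the degree of I is 2.

2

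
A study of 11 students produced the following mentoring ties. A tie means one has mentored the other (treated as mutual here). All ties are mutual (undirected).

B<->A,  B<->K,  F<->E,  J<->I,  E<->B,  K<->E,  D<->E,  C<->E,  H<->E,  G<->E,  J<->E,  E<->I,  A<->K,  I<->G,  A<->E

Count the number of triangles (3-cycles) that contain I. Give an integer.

2

I's neighbors: E, G, and J.
Neighbor pairs that are themselves tied: I–E–G; I–E–J. Each forms one triangle with I, for 2 in total.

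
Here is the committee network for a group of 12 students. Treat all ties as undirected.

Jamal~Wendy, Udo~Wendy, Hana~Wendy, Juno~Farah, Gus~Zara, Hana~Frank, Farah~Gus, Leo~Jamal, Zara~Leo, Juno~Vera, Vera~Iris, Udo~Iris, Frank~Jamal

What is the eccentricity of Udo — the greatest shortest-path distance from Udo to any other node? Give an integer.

5

Distances from Udo: Farah:4, Frank:3, Gus:5, Hana:2, Iris:1, Jamal:2, Juno:3, Leo:3, Vera:2, Wendy:1, Zara:4.
The largest is 5 (to Gus), so the eccentricity of Udo is 5.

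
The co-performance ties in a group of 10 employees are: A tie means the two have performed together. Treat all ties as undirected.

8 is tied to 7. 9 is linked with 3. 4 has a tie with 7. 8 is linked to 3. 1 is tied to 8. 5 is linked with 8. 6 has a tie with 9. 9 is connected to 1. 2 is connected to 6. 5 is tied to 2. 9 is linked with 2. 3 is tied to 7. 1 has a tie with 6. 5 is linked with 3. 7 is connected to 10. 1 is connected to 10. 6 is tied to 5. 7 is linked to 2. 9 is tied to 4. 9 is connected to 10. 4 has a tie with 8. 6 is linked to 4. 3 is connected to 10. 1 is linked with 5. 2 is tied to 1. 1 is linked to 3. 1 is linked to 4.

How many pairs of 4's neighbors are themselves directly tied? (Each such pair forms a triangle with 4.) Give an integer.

5

4's neighbors: 1, 6, 7, 8, and 9.
Neighbor pairs that are themselves tied: 4–1–6; 4–1–8; 4–1–9; 4–6–9; 4–7–8. Each forms one triangle with 4, for 5 in total.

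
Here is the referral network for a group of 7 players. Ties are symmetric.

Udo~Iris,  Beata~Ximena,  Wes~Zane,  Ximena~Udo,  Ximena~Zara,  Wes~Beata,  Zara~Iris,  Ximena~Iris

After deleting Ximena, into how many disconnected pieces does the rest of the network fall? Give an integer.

2

Without Ximena, the remaining ties split the others into: {Beata, Wes, Zane}; {Iris, Udo, Zara}.
That's 2 separate components.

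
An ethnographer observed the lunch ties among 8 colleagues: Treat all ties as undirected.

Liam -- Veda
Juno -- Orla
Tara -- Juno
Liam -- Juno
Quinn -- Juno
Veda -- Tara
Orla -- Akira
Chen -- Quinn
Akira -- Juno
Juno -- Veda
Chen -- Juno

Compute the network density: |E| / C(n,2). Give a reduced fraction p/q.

11/28

There are 11 edges and 8 nodes, so the maximum possible is C(8,2) = 28.
Density = 11/28.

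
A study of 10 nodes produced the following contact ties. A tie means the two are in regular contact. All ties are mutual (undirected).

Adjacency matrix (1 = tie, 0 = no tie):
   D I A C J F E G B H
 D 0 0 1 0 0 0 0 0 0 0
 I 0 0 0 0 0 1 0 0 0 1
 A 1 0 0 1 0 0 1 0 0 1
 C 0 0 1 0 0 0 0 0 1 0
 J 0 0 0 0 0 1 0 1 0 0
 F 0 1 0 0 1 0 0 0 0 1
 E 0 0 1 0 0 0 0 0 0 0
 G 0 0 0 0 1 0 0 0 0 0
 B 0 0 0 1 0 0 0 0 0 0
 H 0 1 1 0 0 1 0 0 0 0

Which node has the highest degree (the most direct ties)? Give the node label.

A

Degrees — A:4, B:1, C:2, D:1, E:1, F:3, G:1, H:3, I:2, J:2.
The maximum is 4, attained only by A.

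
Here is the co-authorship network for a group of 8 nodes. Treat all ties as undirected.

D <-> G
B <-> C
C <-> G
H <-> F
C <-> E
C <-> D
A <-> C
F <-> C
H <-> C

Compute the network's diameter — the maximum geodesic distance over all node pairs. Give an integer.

2

Eccentricity of each node (its greatest distance to any other): A:2, B:2, C:1, D:2, E:2, F:2, G:2, H:2.
The maximum eccentricity is 2, realized for instance by the pair E–B via E – C – B. So the diameter is 2.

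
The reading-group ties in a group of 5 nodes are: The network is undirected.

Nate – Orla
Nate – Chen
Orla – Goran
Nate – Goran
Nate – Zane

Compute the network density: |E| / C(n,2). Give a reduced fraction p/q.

There are 5 edges and 5 nodes, so the maximum possible is C(5,2) = 10.
Density = 5/10 = 1/2.

1/2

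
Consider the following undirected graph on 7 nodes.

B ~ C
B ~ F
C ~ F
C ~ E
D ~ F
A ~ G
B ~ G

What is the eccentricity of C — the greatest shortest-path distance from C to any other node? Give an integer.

Distances from C: A:3, B:1, D:2, E:1, F:1, G:2.
The largest is 3 (to A), so the eccentricity of C is 3.

3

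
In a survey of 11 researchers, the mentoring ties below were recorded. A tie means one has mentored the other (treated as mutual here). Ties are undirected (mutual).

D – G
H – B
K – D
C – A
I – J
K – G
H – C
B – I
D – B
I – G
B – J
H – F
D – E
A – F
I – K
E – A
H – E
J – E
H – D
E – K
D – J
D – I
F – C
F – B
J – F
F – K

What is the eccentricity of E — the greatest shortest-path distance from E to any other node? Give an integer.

2

Distances from E: A:1, B:2, C:2, D:1, F:2, G:2, H:1, I:2, J:1, K:1.
The largest is 2 (to C, F, B, I, and G), so the eccentricity of E is 2.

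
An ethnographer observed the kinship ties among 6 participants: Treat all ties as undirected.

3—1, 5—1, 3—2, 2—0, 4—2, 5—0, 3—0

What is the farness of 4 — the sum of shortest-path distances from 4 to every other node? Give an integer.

Distances from 4: 0:2, 1:3, 2:1, 3:2, 5:3.
Sum = 2 + 3 + 1 + 2 + 3 = 11.

11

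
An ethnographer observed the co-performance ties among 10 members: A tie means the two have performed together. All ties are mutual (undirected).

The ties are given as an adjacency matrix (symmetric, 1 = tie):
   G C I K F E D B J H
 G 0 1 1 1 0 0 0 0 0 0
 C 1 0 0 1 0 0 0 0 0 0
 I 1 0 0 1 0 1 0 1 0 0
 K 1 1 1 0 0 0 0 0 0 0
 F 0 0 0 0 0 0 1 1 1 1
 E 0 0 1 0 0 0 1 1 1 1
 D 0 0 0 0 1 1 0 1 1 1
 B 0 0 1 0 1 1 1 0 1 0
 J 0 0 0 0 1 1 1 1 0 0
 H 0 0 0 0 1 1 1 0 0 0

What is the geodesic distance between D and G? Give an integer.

One shortest route is D – E – I – G, which uses 3 edges, and at distance 2 from D we only reach {I}, which does not include G. So d(D,G) = 3.

3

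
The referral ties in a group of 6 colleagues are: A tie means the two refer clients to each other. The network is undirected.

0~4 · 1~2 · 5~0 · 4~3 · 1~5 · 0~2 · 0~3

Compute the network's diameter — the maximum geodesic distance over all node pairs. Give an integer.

3

Eccentricity of each node (its greatest distance to any other): 0:2, 1:3, 2:2, 3:3, 4:3, 5:2.
The maximum eccentricity is 3, realized for instance by the pair 1–4 via 1 – 5 – 0 – 4. So the diameter is 3.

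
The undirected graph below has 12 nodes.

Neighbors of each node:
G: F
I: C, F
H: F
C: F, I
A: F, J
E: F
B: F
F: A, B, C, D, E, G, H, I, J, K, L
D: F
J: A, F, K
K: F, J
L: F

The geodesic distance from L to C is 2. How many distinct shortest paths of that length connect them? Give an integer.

The shortest distance is 2, and the only length-2 path is L–F–C. So there is exactly 1 shortest path.

1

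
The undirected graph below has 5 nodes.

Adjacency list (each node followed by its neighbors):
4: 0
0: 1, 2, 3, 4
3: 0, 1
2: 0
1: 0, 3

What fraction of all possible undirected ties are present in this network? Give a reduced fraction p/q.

There are 5 edges and 5 nodes, so the maximum possible is C(5,2) = 10.
Density = 5/10 = 1/2.

1/2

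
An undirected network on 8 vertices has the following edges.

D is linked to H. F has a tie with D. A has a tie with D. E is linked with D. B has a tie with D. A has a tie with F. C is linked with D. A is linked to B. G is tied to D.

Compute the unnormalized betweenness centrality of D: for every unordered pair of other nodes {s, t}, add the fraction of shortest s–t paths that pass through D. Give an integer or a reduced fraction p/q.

37/2

Pairs whose geodesics pass through D — F–G: 1; F–E: 1; F–B: 1/2; F–H: 1; F–C: 1; G–E: 1; G–B: 1; G–A: 1; G–H: 1; G–C: 1; E–B: 1; E–A: 1; E–H: 1; E–C: 1 … (+5 more pairs).
All other pairs contribute 0.
Summing the contributions gives betweenness(D) = 37/2.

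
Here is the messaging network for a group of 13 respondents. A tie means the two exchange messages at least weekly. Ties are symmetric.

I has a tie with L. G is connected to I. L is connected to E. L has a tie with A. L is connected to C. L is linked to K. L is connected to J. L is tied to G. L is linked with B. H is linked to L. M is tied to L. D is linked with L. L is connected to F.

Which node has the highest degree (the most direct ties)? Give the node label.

L

Degrees — A:1, B:1, C:1, D:1, E:1, F:1, G:2, H:1, I:2, J:1, K:1, L:12, M:1.
The maximum is 12, attained only by L.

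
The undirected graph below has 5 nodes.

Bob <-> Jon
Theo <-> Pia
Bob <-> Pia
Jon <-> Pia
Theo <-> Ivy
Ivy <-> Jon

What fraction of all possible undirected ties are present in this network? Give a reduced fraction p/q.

3/5

There are 6 edges and 5 nodes, so the maximum possible is C(5,2) = 10.
Density = 6/10 = 3/5.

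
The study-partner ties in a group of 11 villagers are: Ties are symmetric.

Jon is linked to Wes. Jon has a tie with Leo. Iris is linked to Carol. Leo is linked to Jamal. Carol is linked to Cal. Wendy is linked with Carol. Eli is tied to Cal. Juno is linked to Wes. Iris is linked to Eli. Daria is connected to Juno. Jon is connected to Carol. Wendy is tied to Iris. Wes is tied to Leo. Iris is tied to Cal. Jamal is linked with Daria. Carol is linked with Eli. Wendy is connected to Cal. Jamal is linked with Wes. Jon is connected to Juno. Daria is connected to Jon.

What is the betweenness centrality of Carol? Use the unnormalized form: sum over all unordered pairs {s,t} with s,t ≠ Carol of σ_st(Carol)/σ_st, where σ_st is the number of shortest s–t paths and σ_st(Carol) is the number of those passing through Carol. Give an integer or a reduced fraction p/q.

73/3

Pairs whose geodesics pass through Carol — Wes–Iris: 1; Wes–Wendy: 1; Wes–Eli: 1; Wes–Cal: 1; Leo–Iris: 1; Leo–Wendy: 1; Leo–Eli: 1; Leo–Cal: 1; Jon–Iris: 1; Jon–Wendy: 1; Jon–Eli: 1; Jon–Cal: 1; Juno–Iris: 1; Juno–Wendy: 1 … (+11 more pairs).
All other pairs contribute 0.
Summing the contributions gives betweenness(Carol) = 73/3.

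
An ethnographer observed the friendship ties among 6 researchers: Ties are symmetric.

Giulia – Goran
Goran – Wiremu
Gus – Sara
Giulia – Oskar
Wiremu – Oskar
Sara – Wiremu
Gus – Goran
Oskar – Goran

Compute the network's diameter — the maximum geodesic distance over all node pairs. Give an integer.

3

Eccentricity of each node (its greatest distance to any other): Giulia:3, Goran:2, Gus:2, Oskar:2, Sara:3, Wiremu:2.
The maximum eccentricity is 3, realized for instance by the pair Sara–Giulia via Sara – Wiremu – Goran – Giulia. So the diameter is 3.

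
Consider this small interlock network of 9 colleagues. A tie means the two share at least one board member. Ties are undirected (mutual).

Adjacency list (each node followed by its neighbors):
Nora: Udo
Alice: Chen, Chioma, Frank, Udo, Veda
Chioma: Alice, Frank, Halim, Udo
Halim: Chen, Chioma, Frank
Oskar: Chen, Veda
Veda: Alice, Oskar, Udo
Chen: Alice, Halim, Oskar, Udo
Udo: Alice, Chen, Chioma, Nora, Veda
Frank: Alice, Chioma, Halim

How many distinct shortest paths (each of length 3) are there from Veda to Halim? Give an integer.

6

The shortest distance is 3. The length-3 paths are: Veda–Oskar–Chen–Halim; Veda–Udo–Chen–Halim; Veda–Alice–Chen–Halim; Veda–Alice–Frank–Halim; Veda–Udo–Chioma–Halim; Veda–Alice–Chioma–Halim.
That gives 6 distinct shortest paths.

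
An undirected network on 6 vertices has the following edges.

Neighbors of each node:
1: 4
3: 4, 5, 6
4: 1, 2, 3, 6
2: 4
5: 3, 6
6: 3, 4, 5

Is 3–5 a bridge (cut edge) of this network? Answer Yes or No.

Even without that edge, 3 still reaches 5 via 3 – 6 – 5, so the network stays connected. Not a bridge.

No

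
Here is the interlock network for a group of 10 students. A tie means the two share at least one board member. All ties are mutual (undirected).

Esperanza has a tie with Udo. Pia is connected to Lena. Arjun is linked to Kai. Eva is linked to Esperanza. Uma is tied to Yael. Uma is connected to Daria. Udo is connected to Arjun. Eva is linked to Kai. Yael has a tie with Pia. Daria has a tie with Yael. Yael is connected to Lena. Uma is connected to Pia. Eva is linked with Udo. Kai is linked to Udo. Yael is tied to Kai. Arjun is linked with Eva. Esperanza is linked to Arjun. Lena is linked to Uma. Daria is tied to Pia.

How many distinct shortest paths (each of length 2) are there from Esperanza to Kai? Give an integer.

The shortest distance is 2. The length-2 paths are: Esperanza–Eva–Kai; Esperanza–Udo–Kai; Esperanza–Arjun–Kai.
That gives 3 distinct shortest paths.

3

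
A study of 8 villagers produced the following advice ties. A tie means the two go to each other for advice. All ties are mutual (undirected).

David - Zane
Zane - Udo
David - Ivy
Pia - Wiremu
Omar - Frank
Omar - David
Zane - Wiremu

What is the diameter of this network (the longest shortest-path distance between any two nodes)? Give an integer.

5

Eccentricity of each node (its greatest distance to any other): David:3, Frank:5, Ivy:4, Omar:4, Pia:5, Udo:4, Wiremu:4, Zane:3.
The maximum eccentricity is 5, realized for instance by the pair Pia–Frank via Pia – Wiremu – Zane – David – Omar – Frank. So the diameter is 5.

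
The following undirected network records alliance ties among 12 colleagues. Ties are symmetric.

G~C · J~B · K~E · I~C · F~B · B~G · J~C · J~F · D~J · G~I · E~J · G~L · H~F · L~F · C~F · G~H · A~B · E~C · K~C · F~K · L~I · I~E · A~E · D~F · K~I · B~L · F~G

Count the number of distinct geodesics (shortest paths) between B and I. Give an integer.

The shortest distance is 2. The length-2 paths are: B–L–I; B–G–I.
That gives 2 distinct shortest paths.

2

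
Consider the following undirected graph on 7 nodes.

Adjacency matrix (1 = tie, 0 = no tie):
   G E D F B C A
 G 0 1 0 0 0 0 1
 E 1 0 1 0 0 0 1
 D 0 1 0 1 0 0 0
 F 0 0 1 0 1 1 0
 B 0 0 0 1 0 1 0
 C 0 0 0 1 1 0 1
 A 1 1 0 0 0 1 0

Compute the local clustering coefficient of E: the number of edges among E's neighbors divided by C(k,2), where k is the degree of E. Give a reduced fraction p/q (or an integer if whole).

E's neighbors: A, D, and G (k = 3).
Possible neighbor pairs: C(3,2) = 3. Edges among them: A–G → e = 1.
Clustering(E) = 1/3.

1/3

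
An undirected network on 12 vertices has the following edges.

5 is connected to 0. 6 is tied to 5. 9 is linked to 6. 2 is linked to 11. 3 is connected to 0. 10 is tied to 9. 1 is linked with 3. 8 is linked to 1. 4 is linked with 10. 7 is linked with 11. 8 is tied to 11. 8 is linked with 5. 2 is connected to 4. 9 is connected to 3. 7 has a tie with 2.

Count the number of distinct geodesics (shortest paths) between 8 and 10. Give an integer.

The shortest distance is 4. The length-4 paths are: 8–1–3–9–10; 8–5–6–9–10; 8–11–2–4–10.
That gives 3 distinct shortest paths.

3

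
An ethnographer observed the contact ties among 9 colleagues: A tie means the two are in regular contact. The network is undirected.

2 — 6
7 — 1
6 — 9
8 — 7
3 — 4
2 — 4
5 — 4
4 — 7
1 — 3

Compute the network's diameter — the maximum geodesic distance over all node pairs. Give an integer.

5

Eccentricity of each node (its greatest distance to any other): 1:5, 2:3, 3:4, 4:3, 5:4, 6:4, 7:4, 8:5, 9:5.
The maximum eccentricity is 5, realized for instance by the pair 8–9 via 8 – 7 – 4 – 2 – 6 – 9. So the diameter is 5.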